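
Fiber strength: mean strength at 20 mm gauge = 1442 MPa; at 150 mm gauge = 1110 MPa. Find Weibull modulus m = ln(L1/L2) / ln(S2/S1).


Formula: m = ln(L1/L2) / ln(S2/S1)
Step 1: ln(L1/L2) = ln(20/150) = -2.01490
Step 2: S2/S1 = 1110/1442 = 0.76976
Step 3: ln(S2/S1) = ln(0.76976) = -0.26168
Step 4: m = -2.01490 / -0.26168 = 7.70

7.70 (Weibull m)


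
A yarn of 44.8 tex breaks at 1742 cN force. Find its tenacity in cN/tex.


Formula: Tenacity = Breaking force / Linear density
Tenacity = 1742 cN / 44.8 tex
Tenacity = 38.88 cN/tex

38.88 cN/tex


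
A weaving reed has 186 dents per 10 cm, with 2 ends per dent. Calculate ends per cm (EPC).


Formula: EPC = (dents per 10 cm * ends per dent) / 10
Step 1: Total ends per 10 cm = 186 * 2 = 372
Step 2: EPC = 372 / 10 = 37.2 ends/cm

37.2 ends/cm


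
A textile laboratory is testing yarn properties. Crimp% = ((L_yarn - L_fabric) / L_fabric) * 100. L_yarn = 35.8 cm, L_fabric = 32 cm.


Formula: Crimp% = ((L_yarn - L_fabric) / L_fabric) * 100
Step 1: Extension = 35.8 - 32 = 3.8 cm
Step 2: Crimp% = (3.8 / 32) * 100
Step 3: Crimp% = 0.11875 * 100 = 11.875% ≈ 11.9%

11.9%


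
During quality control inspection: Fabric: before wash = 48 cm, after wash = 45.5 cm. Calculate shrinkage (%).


Formula: Shrinkage% = ((L_before - L_after) / L_before) * 100
Step 1: Shrinkage = 48 - 45.5 = 2.5 cm
Step 2: Shrinkage% = (2.5 / 48) * 100
Step 3: Shrinkage% = 0.052083 * 100 = 5.2083% ≈ 5.2%

5.2%


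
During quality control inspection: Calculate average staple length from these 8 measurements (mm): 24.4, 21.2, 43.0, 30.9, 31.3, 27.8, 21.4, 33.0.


Formula: Mean = sum of lengths / count
Sum = 24.4 + 21.2 + 43.0 + 30.9 + 31.3 + 27.8 + 21.4 + 33.0
Sum = 233.0 mm
Mean = 233.0 / 8 = 29.13 mm

29.13 mm


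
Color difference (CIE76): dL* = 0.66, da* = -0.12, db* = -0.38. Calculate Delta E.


Formula: Delta E = sqrt(dL*^2 + da*^2 + db*^2)
Step 1: dL*^2 = 0.66^2 = 0.4356
Step 2: da*^2 = (-0.12)^2 = 0.0144
Step 3: db*^2 = (-0.38)^2 = 0.1444
Step 4: Sum = 0.4356 + 0.0144 + 0.1444 = 0.5944
Step 5: Delta E = sqrt(0.5944) = 0.77

0.77 Delta E


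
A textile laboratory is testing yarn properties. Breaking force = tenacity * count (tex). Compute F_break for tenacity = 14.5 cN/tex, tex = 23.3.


Formula: Breaking force = Tenacity * Linear density
F = 14.5 cN/tex * 23.3 tex
F = 337.85 cN

337.85 cN


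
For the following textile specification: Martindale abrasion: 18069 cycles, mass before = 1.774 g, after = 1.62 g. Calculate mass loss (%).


Formula: Mass loss% = ((m_before - m_after) / m_before) * 100
Step 1: Mass loss = 1.774 - 1.62 = 0.154 g
Step 2: Ratio = 0.154 / 1.774 = 0.0868095
Step 3: Mass loss% = 0.0868095 * 100 = 8.68095% ≈ 8.68%

8.68%


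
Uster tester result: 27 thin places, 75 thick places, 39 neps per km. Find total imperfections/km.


Formula: Total = thin places + thick places + neps
Total = 27 + 75 + 39
Total = 141 imperfections/km

141 imperfections/km


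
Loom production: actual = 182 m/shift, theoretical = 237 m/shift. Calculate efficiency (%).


Formula: Efficiency% = (Actual output / Theoretical output) * 100
Efficiency% = (182 / 237) * 100
Efficiency% = 0.767932 * 100 = 76.7932% ≈ 76.8%

76.8%


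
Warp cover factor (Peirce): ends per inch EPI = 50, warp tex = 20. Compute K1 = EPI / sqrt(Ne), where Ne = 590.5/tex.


Formula: K1 = EPI / sqrt(Ne), with Ne = 590.5 / tex_warp
Step 1: Ne = 590.5 / 20 = 29.525
Step 2: sqrt(Ne) = sqrt(29.525) = 5.4337
Step 3: K1 = 50 / 5.4337 = 9.2

9.2


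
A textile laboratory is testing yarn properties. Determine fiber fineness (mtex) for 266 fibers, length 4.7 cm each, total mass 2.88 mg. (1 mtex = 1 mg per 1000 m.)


Formula: fineness (mtex) = mass (mg) / total length (km) = (mass_mg / total_length_m) * 1000
Step 1: Convert fiber length: 4.7 cm = 0.047 m
Step 2: Total fiber length = 266 * 0.047 = 12.502 m
Step 3: Linear density = 2.88 mg / 12.502 m = 0.2304 mg/m
Step 4: fineness = 0.2304 * 1000 = 230.4 mtex

230.4 mtex


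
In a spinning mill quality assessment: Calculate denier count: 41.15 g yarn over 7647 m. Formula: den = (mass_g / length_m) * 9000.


Formula: den = (mass_g / length_m) * 9000
Substituting: den = (41.15 / 7647) * 9000
Intermediate: 41.15 / 7647 = 0.0053812 g/m
den = 0.0053812 * 9000 = 48.4 denier

48.4 denier


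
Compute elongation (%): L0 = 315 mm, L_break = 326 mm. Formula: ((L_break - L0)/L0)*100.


Formula: Elongation (%) = ((L_break - L0) / L0) * 100
Step 1: Extension = 326 - 315 = 11 mm
Step 2: Elongation = (11 / 315) * 100
Step 3: Elongation = 0.034921 * 100 = 3.4921% ≈ 3.5%

3.5%


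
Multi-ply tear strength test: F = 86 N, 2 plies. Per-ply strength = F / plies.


Formula: Per-ply strength = Total force / Number of plies
Per-ply = 86 N / 2
Per-ply = 43 N

43 N


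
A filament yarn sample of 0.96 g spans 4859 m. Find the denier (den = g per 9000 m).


Formula: den = (mass_g / length_m) * 9000
Substituting: den = (0.96 / 4859) * 9000
Intermediate: 0.96 / 4859 = 0.00019757 g/m
den = 0.00019757 * 9000 = 1.8 denier

1.8 denier


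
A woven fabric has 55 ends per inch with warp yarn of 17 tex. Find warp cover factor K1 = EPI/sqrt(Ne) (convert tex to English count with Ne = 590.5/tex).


Formula: K1 = EPI / sqrt(Ne), with Ne = 590.5 / tex_warp
Step 1: Ne = 590.5 / 17 = 34.735
Step 2: sqrt(Ne) = sqrt(34.735) = 5.8936
Step 3: K1 = 55 / 5.8936 = 9.3

9.3


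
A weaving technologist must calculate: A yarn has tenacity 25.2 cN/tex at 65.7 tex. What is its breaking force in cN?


Formula: Breaking force = Tenacity * Linear density
F = 25.2 cN/tex * 65.7 tex
F = 1655.64 cN

1655.64 cN


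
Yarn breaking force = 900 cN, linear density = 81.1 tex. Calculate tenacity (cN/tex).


Formula: Tenacity = Breaking force / Linear density
Tenacity = 900 cN / 81.1 tex
Tenacity = 11.10 cN/tex

11.10 cN/tex


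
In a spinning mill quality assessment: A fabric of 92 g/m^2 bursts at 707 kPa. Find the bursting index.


Formula: Bursting Index = Bursting Strength / Fabric GSM
BI = 707 kPa / 92 g/m^2
BI = 7.685 kPa/(g/m^2)

7.685 kPa/(g/m^2)


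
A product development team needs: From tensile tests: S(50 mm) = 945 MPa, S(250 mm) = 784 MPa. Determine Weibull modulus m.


Formula: m = ln(L1/L2) / ln(S2/S1)
Step 1: ln(L1/L2) = ln(50/250) = -1.60944
Step 2: S2/S1 = 784/945 = 0.82963
Step 3: ln(S2/S1) = ln(0.82963) = -0.18678
Step 4: m = -1.60944 / -0.18678 = 8.62

8.62 (Weibull m)


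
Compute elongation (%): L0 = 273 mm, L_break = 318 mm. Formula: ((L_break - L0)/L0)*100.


Formula: Elongation (%) = ((L_break - L0) / L0) * 100
Step 1: Extension = 318 - 273 = 45 mm
Step 2: Elongation = (45 / 273) * 100
Step 3: Elongation = 0.164835 * 100 = 16.4835% ≈ 16.5%

16.5%


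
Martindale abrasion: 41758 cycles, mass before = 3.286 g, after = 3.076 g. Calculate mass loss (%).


Formula: Mass loss% = ((m_before - m_after) / m_before) * 100
Step 1: Mass loss = 3.286 - 3.076 = 0.21 g
Step 2: Ratio = 0.21 / 3.286 = 0.0639075
Step 3: Mass loss% = 0.0639075 * 100 = 6.39075% ≈ 6.39%

6.39%


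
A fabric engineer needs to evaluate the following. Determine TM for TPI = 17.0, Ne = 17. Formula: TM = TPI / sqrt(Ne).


Formula: TM = TPI / sqrt(Ne)
Step 1: sqrt(Ne) = sqrt(17) = 4.1231
Step 2: TM = 17.0 / 4.1231 = 4.12

4.12 TM


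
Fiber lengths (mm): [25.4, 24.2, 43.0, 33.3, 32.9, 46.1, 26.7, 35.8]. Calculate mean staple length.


Formula: Mean = sum of lengths / count
Sum = 25.4 + 24.2 + 43.0 + 33.3 + 32.9 + 46.1 + 26.7 + 35.8
Sum = 267.4 mm
Mean = 267.4 / 8 = 33.43 mm

33.43 mm


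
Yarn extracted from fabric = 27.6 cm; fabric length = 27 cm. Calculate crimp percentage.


Formula: Crimp% = ((L_yarn - L_fabric) / L_fabric) * 100
Step 1: Extension = 27.6 - 27 = 0.6 cm
Step 2: Crimp% = (0.6 / 27) * 100
Step 3: Crimp% = 0.022222 * 100 = 2.2222% ≈ 2.2%

2.2%


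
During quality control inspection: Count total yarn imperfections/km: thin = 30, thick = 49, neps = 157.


Formula: Total = thin places + thick places + neps
Total = 30 + 49 + 157
Total = 236 imperfections/km

236 imperfections/km


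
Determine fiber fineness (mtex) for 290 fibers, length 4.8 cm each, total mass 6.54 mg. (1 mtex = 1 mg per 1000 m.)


Formula: fineness (mtex) = mass (mg) / total length (km) = (mass_mg / total_length_m) * 1000
Step 1: Convert fiber length: 4.8 cm = 0.048 m
Step 2: Total fiber length = 290 * 0.048 = 13.92 m
Step 3: Linear density = 6.54 mg / 13.92 m = 0.4698 mg/m
Step 4: fineness = 0.4698 * 1000 = 469.8 mtex

469.8 mtex


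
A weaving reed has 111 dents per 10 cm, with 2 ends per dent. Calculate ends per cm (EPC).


Formula: EPC = (dents per 10 cm * ends per dent) / 10
Step 1: Total ends per 10 cm = 111 * 2 = 222
Step 2: EPC = 222 / 10 = 22.2 ends/cm

22.2 ends/cm


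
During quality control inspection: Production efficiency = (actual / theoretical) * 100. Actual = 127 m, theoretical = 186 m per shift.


Formula: Efficiency% = (Actual output / Theoretical output) * 100
Efficiency% = (127 / 186) * 100
Efficiency% = 0.682796 * 100 = 68.2796% ≈ 68.3%

68.3%


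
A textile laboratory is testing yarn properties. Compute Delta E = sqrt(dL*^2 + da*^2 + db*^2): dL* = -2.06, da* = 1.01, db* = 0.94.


Formula: Delta E = sqrt(dL*^2 + da*^2 + db*^2)
Step 1: dL*^2 = (-2.06)^2 = 4.2436
Step 2: da*^2 = 1.01^2 = 1.0201
Step 3: db*^2 = 0.94^2 = 0.8836
Step 4: Sum = 4.2436 + 1.0201 + 0.8836 = 6.1473
Step 5: Delta E = sqrt(6.1473) = 2.48

2.48 Delta E


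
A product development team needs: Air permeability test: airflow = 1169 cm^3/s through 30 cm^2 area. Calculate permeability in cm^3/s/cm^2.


Formula: Air Permeability = Airflow / Test Area
AP = 1169 cm^3/s / 30 cm^2
AP = 39.0 cm^3/s/cm^2

39.0 cm^3/s/cm^2


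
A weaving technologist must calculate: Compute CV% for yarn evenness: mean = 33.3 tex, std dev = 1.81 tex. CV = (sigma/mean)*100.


Formula: CV% = (standard deviation / mean) * 100
Step 1: Ratio = 1.81 / 33.3 = 0.054354
Step 2: CV% = 0.054354 * 100 = 5.4354% ≈ 5.4%

5.4%


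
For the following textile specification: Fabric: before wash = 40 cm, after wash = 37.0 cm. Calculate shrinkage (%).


Formula: Shrinkage% = ((L_before - L_after) / L_before) * 100
Step 1: Shrinkage = 40 - 37.0 = 3.0 cm
Step 2: Shrinkage% = (3.0 / 40) * 100
Step 3: Shrinkage% = 0.075 * 100 = 7.5%

7.5%


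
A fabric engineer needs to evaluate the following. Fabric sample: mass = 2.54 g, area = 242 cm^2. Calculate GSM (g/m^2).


Formula: GSM = mass_g / area_m2
Step 1: Convert area: 242 cm^2 = 242 / 10000 = 0.0242 m^2
Step 2: GSM = 2.54 g / 0.0242 m^2 = 105.0 g/m^2

105.0 g/m^2


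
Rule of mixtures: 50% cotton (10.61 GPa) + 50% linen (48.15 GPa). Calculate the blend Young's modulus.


Formula: Blend property = (fraction_A * property_A) + (fraction_B * property_B)
Step 1: Contribution A = 50/100 * 10.61 GPa = 5.305 GPa
Step 2: Contribution B = 50/100 * 48.15 GPa = 24.075 GPa
Step 3: Blend Young's modulus = 5.305 + 24.075 = 29.38 GPa

29.38 GPa


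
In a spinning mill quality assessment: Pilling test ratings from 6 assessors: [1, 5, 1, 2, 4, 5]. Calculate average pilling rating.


Formula: Mean = sum / count
Sum = 1 + 5 + 1 + 2 + 4 + 5 = 18
Mean = 18 / 6 = 3.0

3.0


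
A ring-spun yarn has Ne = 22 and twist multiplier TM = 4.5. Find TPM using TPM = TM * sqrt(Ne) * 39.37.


Formula: TPM = TM * sqrt(Ne) * 39.37
Step 1: sqrt(Ne) = sqrt(22) = 4.6904
Step 2: TM * sqrt(Ne) = 4.5 * 4.6904 = 21.1068
Step 3: TPM = 21.1068 * 39.37 = 831 twists/m

831 twists/m


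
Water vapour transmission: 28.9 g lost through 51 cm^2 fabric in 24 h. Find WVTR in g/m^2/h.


Formula: WVTR = mass_loss / (area * time)
Step 1: Convert area: 51 cm^2 = 0.0051 m^2
Step 2: WVTR = 28.9 g / (0.0051 m^2 * 24 h)
Step 3: WVTR = 28.9 / 0.1224 = 236.1 g/m^2/h

236.1 g/m^2/h


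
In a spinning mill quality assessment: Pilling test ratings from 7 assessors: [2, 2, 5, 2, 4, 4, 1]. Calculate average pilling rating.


Formula: Mean = sum / count
Sum = 2 + 2 + 5 + 2 + 4 + 4 + 1 = 20
Mean = 20 / 7 = 2.9

2.9


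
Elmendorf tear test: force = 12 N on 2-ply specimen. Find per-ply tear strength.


Formula: Per-ply strength = Total force / Number of plies
Per-ply = 12 N / 2
Per-ply = 6 N

6 N


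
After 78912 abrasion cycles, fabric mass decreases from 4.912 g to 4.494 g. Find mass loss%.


Formula: Mass loss% = ((m_before - m_after) / m_before) * 100
Step 1: Mass loss = 4.912 - 4.494 = 0.418 g
Step 2: Ratio = 0.418 / 4.912 = 0.0850977
Step 3: Mass loss% = 0.0850977 * 100 = 8.50977% ≈ 8.51%

8.51%


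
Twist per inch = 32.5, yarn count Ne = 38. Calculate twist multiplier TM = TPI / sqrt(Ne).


Formula: TM = TPI / sqrt(Ne)
Step 1: sqrt(Ne) = sqrt(38) = 6.1644
Step 2: TM = 32.5 / 6.1644 = 5.27

5.27 TM


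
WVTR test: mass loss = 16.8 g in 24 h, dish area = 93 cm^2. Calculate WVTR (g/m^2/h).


Formula: WVTR = mass_loss / (area * time)
Step 1: Convert area: 93 cm^2 = 0.0093 m^2
Step 2: WVTR = 16.8 g / (0.0093 m^2 * 24 h)
Step 3: WVTR = 16.8 / 0.2232 = 75.3 g/m^2/h

75.3 g/m^2/h


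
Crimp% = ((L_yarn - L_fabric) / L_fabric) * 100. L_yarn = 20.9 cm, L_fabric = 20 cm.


Formula: Crimp% = ((L_yarn - L_fabric) / L_fabric) * 100
Step 1: Extension = 20.9 - 20 = 0.9 cm
Step 2: Crimp% = (0.9 / 20) * 100
Step 3: Crimp% = 0.045 * 100 = 4.5%

4.5%


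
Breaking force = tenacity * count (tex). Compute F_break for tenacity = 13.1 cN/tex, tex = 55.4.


Formula: Breaking force = Tenacity * Linear density
F = 13.1 cN/tex * 55.4 tex
F = 725.74 cN

725.74 cN


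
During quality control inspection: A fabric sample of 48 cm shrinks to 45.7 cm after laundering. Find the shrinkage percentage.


Formula: Shrinkage% = ((L_before - L_after) / L_before) * 100
Step 1: Shrinkage = 48 - 45.7 = 2.3 cm
Step 2: Shrinkage% = (2.3 / 48) * 100
Step 3: Shrinkage% = 0.047917 * 100 = 4.7917% ≈ 4.8%

4.8%


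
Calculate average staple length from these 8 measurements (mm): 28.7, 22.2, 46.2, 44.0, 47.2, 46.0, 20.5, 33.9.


Formula: Mean = sum of lengths / count
Sum = 28.7 + 22.2 + 46.2 + 44.0 + 47.2 + 46.0 + 20.5 + 33.9
Sum = 288.7 mm
Mean = 288.7 / 8 = 36.09 mm

36.09 mm


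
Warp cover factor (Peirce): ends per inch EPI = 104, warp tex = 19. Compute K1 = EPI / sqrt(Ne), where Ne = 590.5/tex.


Formula: K1 = EPI / sqrt(Ne), with Ne = 590.5 / tex_warp
Step 1: Ne = 590.5 / 19 = 31.079
Step 2: sqrt(Ne) = sqrt(31.079) = 5.5749
Step 3: K1 = 104 / 5.5749 = 18.7

18.7


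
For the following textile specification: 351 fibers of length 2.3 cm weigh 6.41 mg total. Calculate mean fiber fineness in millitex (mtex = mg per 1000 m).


Formula: fineness (mtex) = mass (mg) / total length (km) = (mass_mg / total_length_m) * 1000
Step 1: Convert fiber length: 2.3 cm = 0.023 m
Step 2: Total fiber length = 351 * 0.023 = 8.073 m
Step 3: Linear density = 6.41 mg / 8.073 m = 0.7940 mg/m
Step 4: fineness = 0.7940 * 1000 = 794.0 mtex

794.0 mtex


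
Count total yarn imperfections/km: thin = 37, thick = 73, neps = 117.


Formula: Total = thin places + thick places + neps
Total = 37 + 73 + 117
Total = 227 imperfections/km

227 imperfections/km


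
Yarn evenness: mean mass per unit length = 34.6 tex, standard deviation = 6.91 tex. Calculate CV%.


Formula: CV% = (standard deviation / mean) * 100
Step 1: Ratio = 6.91 / 34.6 = 0.199711
Step 2: CV% = 0.199711 * 100 = 19.9711% ≈ 20.0%

20.0%


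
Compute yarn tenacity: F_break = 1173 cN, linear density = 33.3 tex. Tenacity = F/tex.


Formula: Tenacity = Breaking force / Linear density
Tenacity = 1173 cN / 33.3 tex
Tenacity = 35.23 cN/tex

35.23 cN/tex


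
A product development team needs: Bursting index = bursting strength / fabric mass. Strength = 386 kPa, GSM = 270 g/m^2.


Formula: Bursting Index = Bursting Strength / Fabric GSM
BI = 386 kPa / 270 g/m^2
BI = 1.430 kPa/(g/m^2)

1.430 kPa/(g/m^2)


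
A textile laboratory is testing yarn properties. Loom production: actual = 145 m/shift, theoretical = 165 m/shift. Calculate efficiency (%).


Formula: Efficiency% = (Actual output / Theoretical output) * 100
Efficiency% = (145 / 165) * 100
Efficiency% = 0.878788 * 100 = 87.8788% ≈ 87.9%

87.9%


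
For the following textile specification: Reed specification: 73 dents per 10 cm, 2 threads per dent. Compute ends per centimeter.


Formula: EPC = (dents per 10 cm * ends per dent) / 10
Step 1: Total ends per 10 cm = 73 * 2 = 146
Step 2: EPC = 146 / 10 = 14.6 ends/cm

14.6 ends/cm


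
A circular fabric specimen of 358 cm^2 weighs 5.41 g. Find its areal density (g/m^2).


Formula: GSM = mass_g / area_m2
Step 1: Convert area: 358 cm^2 = 358 / 10000 = 0.0358 m^2
Step 2: GSM = 5.41 g / 0.0358 m^2 = 151.1 g/m^2

151.1 g/m^2


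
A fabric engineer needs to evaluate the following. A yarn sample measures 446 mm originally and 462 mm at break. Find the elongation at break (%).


Formula: Elongation (%) = ((L_break - L0) / L0) * 100
Step 1: Extension = 462 - 446 = 16 mm
Step 2: Elongation = (16 / 446) * 100
Step 3: Elongation = 0.035874 * 100 = 3.5874% ≈ 3.6%

3.6%


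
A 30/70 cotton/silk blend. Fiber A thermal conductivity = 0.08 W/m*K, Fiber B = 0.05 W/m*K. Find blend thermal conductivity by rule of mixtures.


Formula: Blend property = (fraction_A * property_A) + (fraction_B * property_B)
Step 1: Contribution A = 30/100 * 0.08 W/m*K = 0.024 W/m*K
Step 2: Contribution B = 70/100 * 0.05 W/m*K = 0.035 W/m*K
Step 3: Blend thermal conductivity = 0.024 + 0.035 = 0.059 W/m*K

0.059 W/m*K


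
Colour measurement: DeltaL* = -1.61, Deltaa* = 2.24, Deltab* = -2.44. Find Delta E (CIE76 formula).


Formula: Delta E = sqrt(dL*^2 + da*^2 + db*^2)
Step 1: dL*^2 = (-1.61)^2 = 2.5921
Step 2: da*^2 = 2.24^2 = 5.0176
Step 3: db*^2 = (-2.44)^2 = 5.9536
Step 4: Sum = 2.5921 + 5.0176 + 5.9536 = 13.5633
Step 5: Delta E = sqrt(13.5633) = 3.68

3.68 Delta E


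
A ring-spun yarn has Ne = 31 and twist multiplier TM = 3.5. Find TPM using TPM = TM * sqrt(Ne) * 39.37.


Formula: TPM = TM * sqrt(Ne) * 39.37
Step 1: sqrt(Ne) = sqrt(31) = 5.5678
Step 2: TM * sqrt(Ne) = 3.5 * 5.5678 = 19.4873
Step 3: TPM = 19.4873 * 39.37 = 767 twists/m

767 twists/m


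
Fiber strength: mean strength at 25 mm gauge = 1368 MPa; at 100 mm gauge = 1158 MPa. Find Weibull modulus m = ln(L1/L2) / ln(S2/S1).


Formula: m = ln(L1/L2) / ln(S2/S1)
Step 1: ln(L1/L2) = ln(25/100) = -1.38629
Step 2: S2/S1 = 1158/1368 = 0.84649
Step 3: ln(S2/S1) = ln(0.84649) = -0.16666
Step 4: m = -1.38629 / -0.16666 = 8.32

8.32 (Weibull m)


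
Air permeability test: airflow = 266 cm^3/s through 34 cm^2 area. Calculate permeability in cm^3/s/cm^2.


Formula: Air Permeability = Airflow / Test Area
AP = 266 cm^3/s / 34 cm^2
AP = 7.8 cm^3/s/cm^2

7.8 cm^3/s/cm^2


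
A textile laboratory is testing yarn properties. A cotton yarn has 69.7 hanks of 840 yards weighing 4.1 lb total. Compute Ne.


Formula: Ne = hanks / mass_lb
Substituting: Ne = 69.7 / 4.1
Ne = 17.0

17.0 Ne


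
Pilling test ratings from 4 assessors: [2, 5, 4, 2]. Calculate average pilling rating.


Formula: Mean = sum / count
Sum = 2 + 5 + 4 + 2 = 13
Mean = 13 / 4 = 3.3

3.3


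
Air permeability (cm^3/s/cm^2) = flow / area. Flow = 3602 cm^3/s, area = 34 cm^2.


Formula: Air Permeability = Airflow / Test Area
AP = 3602 cm^3/s / 34 cm^2
AP = 105.9 cm^3/s/cm^2

105.9 cm^3/s/cm^2


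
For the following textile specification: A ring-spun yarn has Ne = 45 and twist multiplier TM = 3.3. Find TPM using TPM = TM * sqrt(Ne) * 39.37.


Formula: TPM = TM * sqrt(Ne) * 39.37
Step 1: sqrt(Ne) = sqrt(45) = 6.7082
Step 2: TM * sqrt(Ne) = 3.3 * 6.7082 = 22.1371
Step 3: TPM = 22.1371 * 39.37 = 872 twists/m

872 twists/m


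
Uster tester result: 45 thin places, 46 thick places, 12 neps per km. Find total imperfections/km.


Formula: Total = thin places + thick places + neps
Total = 45 + 46 + 12
Total = 103 imperfections/km

103 imperfections/km


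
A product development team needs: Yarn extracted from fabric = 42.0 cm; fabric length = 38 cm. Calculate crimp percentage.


Formula: Crimp% = ((L_yarn - L_fabric) / L_fabric) * 100
Step 1: Extension = 42.0 - 38 = 4.0 cm
Step 2: Crimp% = (4.0 / 38) * 100
Step 3: Crimp% = 0.105263 * 100 = 10.5263% ≈ 10.5%

10.5%


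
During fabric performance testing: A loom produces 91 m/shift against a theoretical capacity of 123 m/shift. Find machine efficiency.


Formula: Efficiency% = (Actual output / Theoretical output) * 100
Efficiency% = (91 / 123) * 100
Efficiency% = 0.739837 * 100 = 73.9837% ≈ 74.0%

74.0%


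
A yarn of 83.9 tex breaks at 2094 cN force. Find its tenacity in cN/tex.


Formula: Tenacity = Breaking force / Linear density
Tenacity = 2094 cN / 83.9 tex
Tenacity = 24.96 cN/tex

24.96 cN/tex


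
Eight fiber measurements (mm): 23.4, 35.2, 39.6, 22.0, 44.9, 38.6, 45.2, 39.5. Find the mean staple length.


Formula: Mean = sum of lengths / count
Sum = 23.4 + 35.2 + 39.6 + 22.0 + 44.9 + 38.6 + 45.2 + 39.5
Sum = 288.4 mm
Mean = 288.4 / 8 = 36.05 mm

36.05 mm


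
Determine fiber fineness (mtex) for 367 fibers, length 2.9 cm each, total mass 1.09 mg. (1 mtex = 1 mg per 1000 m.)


Formula: fineness (mtex) = mass (mg) / total length (km) = (mass_mg / total_length_m) * 1000
Step 1: Convert fiber length: 2.9 cm = 0.029 m
Step 2: Total fiber length = 367 * 0.029 = 10.643 m
Step 3: Linear density = 1.09 mg / 10.643 m = 0.1024 mg/m
Step 4: fineness = 0.1024 * 1000 = 102.4 mtex

102.4 mtex


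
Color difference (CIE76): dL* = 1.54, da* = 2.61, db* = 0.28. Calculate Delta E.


Formula: Delta E = sqrt(dL*^2 + da*^2 + db*^2)
Step 1: dL*^2 = 1.54^2 = 2.3716
Step 2: da*^2 = 2.61^2 = 6.8121
Step 3: db*^2 = 0.28^2 = 0.0784
Step 4: Sum = 2.3716 + 6.8121 + 0.0784 = 9.2621
Step 5: Delta E = sqrt(9.2621) = 3.04

3.04 Delta E


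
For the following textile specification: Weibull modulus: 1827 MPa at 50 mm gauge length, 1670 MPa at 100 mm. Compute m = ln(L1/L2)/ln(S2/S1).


Formula: m = ln(L1/L2) / ln(S2/S1)
Step 1: ln(L1/L2) = ln(50/100) = -0.69315
Step 2: S2/S1 = 1670/1827 = 0.91407
Step 3: ln(S2/S1) = ln(0.91407) = -0.08985
Step 4: m = -0.69315 / -0.08985 = 7.71

7.71 (Weibull m)


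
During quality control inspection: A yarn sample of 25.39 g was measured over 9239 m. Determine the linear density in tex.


Formula: Tex = (mass_g / length_m) * 1000
Substituting: Tex = (25.39 / 9239) * 1000
Intermediate: 25.39 / 9239 = 0.00274813 g/m
Tex = 0.00274813 * 1000 = 2.75 tex

2.75 tex


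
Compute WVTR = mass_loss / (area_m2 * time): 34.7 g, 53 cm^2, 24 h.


Formula: WVTR = mass_loss / (area * time)
Step 1: Convert area: 53 cm^2 = 0.0053 m^2
Step 2: WVTR = 34.7 g / (0.0053 m^2 * 24 h)
Step 3: WVTR = 34.7 / 0.1272 = 272.8 g/m^2/h

272.8 g/m^2/h


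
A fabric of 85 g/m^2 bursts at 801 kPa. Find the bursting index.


Formula: Bursting Index = Bursting Strength / Fabric GSM
BI = 801 kPa / 85 g/m^2
BI = 9.424 kPa/(g/m^2)

9.424 kPa/(g/m^2)


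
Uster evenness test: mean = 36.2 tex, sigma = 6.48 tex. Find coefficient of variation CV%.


Formula: CV% = (standard deviation / mean) * 100
Step 1: Ratio = 6.48 / 36.2 = 0.179006
Step 2: CV% = 0.179006 * 100 = 17.9006% ≈ 17.9%

17.9%


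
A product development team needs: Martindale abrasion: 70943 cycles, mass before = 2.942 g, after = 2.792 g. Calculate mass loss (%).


Formula: Mass loss% = ((m_before - m_after) / m_before) * 100
Step 1: Mass loss = 2.942 - 2.792 = 0.15 g
Step 2: Ratio = 0.15 / 2.942 = 0.0509857
Step 3: Mass loss% = 0.0509857 * 100 = 5.09857% ≈ 5.10%

5.10%


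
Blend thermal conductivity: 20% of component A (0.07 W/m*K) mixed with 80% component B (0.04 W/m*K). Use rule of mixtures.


Formula: Blend property = (fraction_A * property_A) + (fraction_B * property_B)
Step 1: Contribution A = 20/100 * 0.07 W/m*K = 0.014 W/m*K
Step 2: Contribution B = 80/100 * 0.04 W/m*K = 0.032 W/m*K
Step 3: Blend thermal conductivity = 0.014 + 0.032 = 0.046 W/m*K

0.046 W/m*K


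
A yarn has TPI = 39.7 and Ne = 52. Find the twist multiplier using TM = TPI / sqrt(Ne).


Formula: TM = TPI / sqrt(Ne)
Step 1: sqrt(Ne) = sqrt(52) = 7.2111
Step 2: TM = 39.7 / 7.2111 = 5.51

5.51 TM


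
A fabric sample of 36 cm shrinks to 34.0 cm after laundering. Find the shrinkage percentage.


Formula: Shrinkage% = ((L_before - L_after) / L_before) * 100
Step 1: Shrinkage = 36 - 34.0 = 2.0 cm
Step 2: Shrinkage% = (2.0 / 36) * 100
Step 3: Shrinkage% = 0.055556 * 100 = 5.5556% ≈ 5.6%

5.6%


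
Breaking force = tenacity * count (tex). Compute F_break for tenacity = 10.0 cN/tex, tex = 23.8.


Formula: Breaking force = Tenacity * Linear density
F = 10.0 cN/tex * 23.8 tex
F = 238.00 cN

238.00 cN


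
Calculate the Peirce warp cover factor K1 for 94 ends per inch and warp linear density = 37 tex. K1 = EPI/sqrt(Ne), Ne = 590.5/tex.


Formula: K1 = EPI / sqrt(Ne), with Ne = 590.5 / tex_warp
Step 1: Ne = 590.5 / 37 = 15.959
Step 2: sqrt(Ne) = sqrt(15.959) = 3.9949
Step 3: K1 = 94 / 3.9949 = 23.5

23.5


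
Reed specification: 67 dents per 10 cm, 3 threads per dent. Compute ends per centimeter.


Formula: EPC = (dents per 10 cm * ends per dent) / 10
Step 1: Total ends per 10 cm = 67 * 3 = 201
Step 2: EPC = 201 / 10 = 20.1 ends/cm

20.1 ends/cm


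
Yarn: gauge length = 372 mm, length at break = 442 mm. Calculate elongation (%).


Formula: Elongation (%) = ((L_break - L0) / L0) * 100
Step 1: Extension = 442 - 372 = 70 mm
Step 2: Elongation = (70 / 372) * 100
Step 3: Elongation = 0.188172 * 100 = 18.8172% ≈ 18.8%

18.8%


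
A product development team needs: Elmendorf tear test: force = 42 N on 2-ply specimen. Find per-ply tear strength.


Formula: Per-ply strength = Total force / Number of plies
Per-ply = 42 N / 2
Per-ply = 21 N

21 N


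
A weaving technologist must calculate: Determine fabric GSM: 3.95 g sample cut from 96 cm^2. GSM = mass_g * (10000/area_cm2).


Formula: GSM = mass_g / area_m2
Step 1: Convert area: 96 cm^2 = 96 / 10000 = 0.0096 m^2
Step 2: GSM = 3.95 g / 0.0096 m^2 = 411.5 g/m^2

411.5 g/m^2


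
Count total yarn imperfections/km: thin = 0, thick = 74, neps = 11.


Formula: Total = thin places + thick places + neps
Total = 0 + 74 + 11
Total = 85 imperfections/km

85 imperfections/km


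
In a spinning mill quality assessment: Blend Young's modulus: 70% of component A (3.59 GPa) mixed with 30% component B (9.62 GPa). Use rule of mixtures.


Formula: Blend property = (fraction_A * property_A) + (fraction_B * property_B)
Step 1: Contribution A = 70/100 * 3.59 GPa = 2.513 GPa
Step 2: Contribution B = 30/100 * 9.62 GPa = 2.886 GPa
Step 3: Blend Young's modulus = 2.513 + 2.886 = 5.399 GPa

5.399 GPa


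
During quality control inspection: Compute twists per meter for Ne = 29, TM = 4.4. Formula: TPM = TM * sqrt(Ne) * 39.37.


Formula: TPM = TM * sqrt(Ne) * 39.37
Step 1: sqrt(Ne) = sqrt(29) = 5.3852
Step 2: TM * sqrt(Ne) = 4.4 * 5.3852 = 23.6949
Step 3: TPM = 23.6949 * 39.37 = 933 twists/m

933 twists/m


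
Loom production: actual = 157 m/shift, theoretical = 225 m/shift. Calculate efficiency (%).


Formula: Efficiency% = (Actual output / Theoretical output) * 100
Efficiency% = (157 / 225) * 100
Efficiency% = 0.697778 * 100 = 69.7778% ≈ 69.8%

69.8%


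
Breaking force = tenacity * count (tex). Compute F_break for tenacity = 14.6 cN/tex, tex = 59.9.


Formula: Breaking force = Tenacity * Linear density
F = 14.6 cN/tex * 59.9 tex
F = 874.54 cN

874.54 cN


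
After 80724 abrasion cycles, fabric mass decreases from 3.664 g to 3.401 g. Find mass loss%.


Formula: Mass loss% = ((m_before - m_after) / m_before) * 100
Step 1: Mass loss = 3.664 - 3.401 = 0.263 g
Step 2: Ratio = 0.263 / 3.664 = 0.0717795
Step 3: Mass loss% = 0.0717795 * 100 = 7.17795% ≈ 7.18%

7.18%


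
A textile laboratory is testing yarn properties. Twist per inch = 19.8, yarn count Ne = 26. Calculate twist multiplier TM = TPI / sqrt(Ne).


Formula: TM = TPI / sqrt(Ne)
Step 1: sqrt(Ne) = sqrt(26) = 5.099
Step 2: TM = 19.8 / 5.099 = 3.88

3.88 TM


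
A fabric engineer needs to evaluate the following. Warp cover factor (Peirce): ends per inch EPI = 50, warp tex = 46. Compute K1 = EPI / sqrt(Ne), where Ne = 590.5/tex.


Formula: K1 = EPI / sqrt(Ne), with Ne = 590.5 / tex_warp
Step 1: Ne = 590.5 / 46 = 12.837
Step 2: sqrt(Ne) = sqrt(12.837) = 3.5829
Step 3: K1 = 50 / 3.5829 = 14.0

14.0


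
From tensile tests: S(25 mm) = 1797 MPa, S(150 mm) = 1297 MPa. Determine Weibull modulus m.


Formula: m = ln(L1/L2) / ln(S2/S1)
Step 1: ln(L1/L2) = ln(25/150) = -1.79176
Step 2: S2/S1 = 1297/1797 = 0.72176
Step 3: ln(S2/S1) = ln(0.72176) = -0.32606
Step 4: m = -1.79176 / -0.32606 = 5.50

5.50 (Weibull m)


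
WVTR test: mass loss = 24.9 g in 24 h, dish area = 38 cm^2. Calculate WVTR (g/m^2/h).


Formula: WVTR = mass_loss / (area * time)
Step 1: Convert area: 38 cm^2 = 0.0038 m^2
Step 2: WVTR = 24.9 g / (0.0038 m^2 * 24 h)
Step 3: WVTR = 24.9 / 0.0912 = 273.0 g/m^2/h

273.0 g/m^2/h


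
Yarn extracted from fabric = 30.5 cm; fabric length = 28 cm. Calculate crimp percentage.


Formula: Crimp% = ((L_yarn - L_fabric) / L_fabric) * 100
Step 1: Extension = 30.5 - 28 = 2.5 cm
Step 2: Crimp% = (2.5 / 28) * 100
Step 3: Crimp% = 0.089286 * 100 = 8.9286% ≈ 8.9%

8.9%


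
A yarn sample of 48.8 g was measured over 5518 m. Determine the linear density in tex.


Formula: Tex = (mass_g / length_m) * 1000
Substituting: Tex = (48.8 / 5518) * 1000
Intermediate: 48.8 / 5518 = 0.00884378 g/m
Tex = 0.00884378 * 1000 = 8.84 tex

8.84 tex


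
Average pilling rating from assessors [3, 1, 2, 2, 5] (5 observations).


Formula: Mean = sum / count
Sum = 3 + 1 + 2 + 2 + 5 = 13
Mean = 13 / 5 = 2.6

2.6


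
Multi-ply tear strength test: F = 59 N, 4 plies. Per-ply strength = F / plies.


Formula: Per-ply strength = Total force / Number of plies
Per-ply = 59 N / 4
Per-ply = 14.75 N

14.75 N


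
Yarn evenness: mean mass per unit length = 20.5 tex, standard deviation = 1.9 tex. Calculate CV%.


Formula: CV% = (standard deviation / mean) * 100
Step 1: Ratio = 1.9 / 20.5 = 0.092683
Step 2: CV% = 0.092683 * 100 = 9.2683% ≈ 9.3%

9.3%


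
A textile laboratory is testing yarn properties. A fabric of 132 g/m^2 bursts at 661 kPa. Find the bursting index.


Formula: Bursting Index = Bursting Strength / Fabric GSM
BI = 661 kPa / 132 g/m^2
BI = 5.008 kPa/(g/m^2)

5.008 kPa/(g/m^2)


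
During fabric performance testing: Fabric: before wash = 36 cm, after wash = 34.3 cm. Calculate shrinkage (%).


Formula: Shrinkage% = ((L_before - L_after) / L_before) * 100
Step 1: Shrinkage = 36 - 34.3 = 1.7 cm
Step 2: Shrinkage% = (1.7 / 36) * 100
Step 3: Shrinkage% = 0.047222 * 100 = 4.7222% ≈ 4.7%

4.7%


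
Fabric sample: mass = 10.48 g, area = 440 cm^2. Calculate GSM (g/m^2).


Formula: GSM = mass_g / area_m2
Step 1: Convert area: 440 cm^2 = 440 / 10000 = 0.044 m^2
Step 2: GSM = 10.48 g / 0.044 m^2 = 238.2 g/m^2

238.2 g/m^2


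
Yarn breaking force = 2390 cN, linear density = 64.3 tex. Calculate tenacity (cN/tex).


Formula: Tenacity = Breaking force / Linear density
Tenacity = 2390 cN / 64.3 tex
Tenacity = 37.17 cN/tex

37.17 cN/tex


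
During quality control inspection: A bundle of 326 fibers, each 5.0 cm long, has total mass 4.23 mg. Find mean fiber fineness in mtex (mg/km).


Formula: fineness (mtex) = mass (mg) / total length (km) = (mass_mg / total_length_m) * 1000
Step 1: Convert fiber length: 5.0 cm = 0.05 m
Step 2: Total fiber length = 326 * 0.05 = 16.3 m
Step 3: Linear density = 4.23 mg / 16.3 m = 0.2595 mg/m
Step 4: fineness = 0.2595 * 1000 = 259.5 mtex

259.5 mtex


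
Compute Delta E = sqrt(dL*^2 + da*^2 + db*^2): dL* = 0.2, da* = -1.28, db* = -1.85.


Formula: Delta E = sqrt(dL*^2 + da*^2 + db*^2)
Step 1: dL*^2 = 0.2^2 = 0.04
Step 2: da*^2 = (-1.28)^2 = 1.6384
Step 3: db*^2 = (-1.85)^2 = 3.4225
Step 4: Sum = 0.04 + 1.6384 + 3.4225 = 5.1009
Step 5: Delta E = sqrt(5.1009) = 2.26

2.26 Delta E


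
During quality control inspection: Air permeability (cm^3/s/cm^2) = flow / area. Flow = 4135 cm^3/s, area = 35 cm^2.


Formula: Air Permeability = Airflow / Test Area
AP = 4135 cm^3/s / 35 cm^2
AP = 118.1 cm^3/s/cm^2

118.1 cm^3/s/cm^2


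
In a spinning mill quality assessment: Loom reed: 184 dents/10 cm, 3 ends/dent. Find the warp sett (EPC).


Formula: EPC = (dents per 10 cm * ends per dent) / 10
Step 1: Total ends per 10 cm = 184 * 3 = 552
Step 2: EPC = 552 / 10 = 55.2 ends/cm

55.2 ends/cm


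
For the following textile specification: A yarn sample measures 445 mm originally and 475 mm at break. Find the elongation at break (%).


Formula: Elongation (%) = ((L_break - L0) / L0) * 100
Step 1: Extension = 475 - 445 = 30 mm
Step 2: Elongation = (30 / 445) * 100
Step 3: Elongation = 0.067416 * 100 = 6.7416% ≈ 6.7%

6.7%


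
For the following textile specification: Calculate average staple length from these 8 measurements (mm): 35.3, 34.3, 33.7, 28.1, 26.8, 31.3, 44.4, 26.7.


Formula: Mean = sum of lengths / count
Sum = 35.3 + 34.3 + 33.7 + 28.1 + 26.8 + 31.3 + 44.4 + 26.7
Sum = 260.6 mm
Mean = 260.6 / 8 = 32.58 mm

32.58 mm


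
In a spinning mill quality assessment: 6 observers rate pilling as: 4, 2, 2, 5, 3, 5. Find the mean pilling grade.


Formula: Mean = sum / count
Sum = 4 + 2 + 2 + 5 + 3 + 5 = 21
Mean = 21 / 6 = 3.5

3.5


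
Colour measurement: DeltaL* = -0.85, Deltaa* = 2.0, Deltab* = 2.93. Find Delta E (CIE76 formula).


Formula: Delta E = sqrt(dL*^2 + da*^2 + db*^2)
Step 1: dL*^2 = (-0.85)^2 = 0.7225
Step 2: da*^2 = 2.0^2 = 4.0
Step 3: db*^2 = 2.93^2 = 8.5849
Step 4: Sum = 0.7225 + 4.0 + 8.5849 = 13.3074
Step 5: Delta E = sqrt(13.3074) = 3.65

3.65 Delta E


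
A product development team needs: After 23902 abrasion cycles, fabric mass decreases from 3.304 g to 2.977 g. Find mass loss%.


Formula: Mass loss% = ((m_before - m_after) / m_before) * 100
Step 1: Mass loss = 3.304 - 2.977 = 0.327 g
Step 2: Ratio = 0.327 / 3.304 = 0.0989709
Step 3: Mass loss% = 0.0989709 * 100 = 9.89709% ≈ 9.90%

9.90%


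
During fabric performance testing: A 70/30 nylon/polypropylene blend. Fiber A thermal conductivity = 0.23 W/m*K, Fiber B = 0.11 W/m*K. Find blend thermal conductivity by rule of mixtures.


Formula: Blend property = (fraction_A * property_A) + (fraction_B * property_B)
Step 1: Contribution A = 70/100 * 0.23 W/m*K = 0.161 W/m*K
Step 2: Contribution B = 30/100 * 0.11 W/m*K = 0.033 W/m*K
Step 3: Blend thermal conductivity = 0.161 + 0.033 = 0.194 W/m*K

0.194 W/m*K


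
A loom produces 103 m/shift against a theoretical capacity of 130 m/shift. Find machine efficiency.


Formula: Efficiency% = (Actual output / Theoretical output) * 100
Efficiency% = (103 / 130) * 100
Efficiency% = 0.792308 * 100 = 79.2308% ≈ 79.2%

79.2%


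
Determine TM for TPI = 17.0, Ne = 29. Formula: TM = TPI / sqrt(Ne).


Formula: TM = TPI / sqrt(Ne)
Step 1: sqrt(Ne) = sqrt(29) = 5.3852
Step 2: TM = 17.0 / 5.3852 = 3.16

3.16 TM


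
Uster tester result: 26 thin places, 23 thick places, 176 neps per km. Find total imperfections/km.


Formula: Total = thin places + thick places + neps
Total = 26 + 23 + 176
Total = 225 imperfections/km

225 imperfections/km


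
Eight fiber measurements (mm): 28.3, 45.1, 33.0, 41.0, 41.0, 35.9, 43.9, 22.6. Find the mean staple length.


Formula: Mean = sum of lengths / count
Sum = 28.3 + 45.1 + 33.0 + 41.0 + 41.0 + 35.9 + 43.9 + 22.6
Sum = 290.8 mm
Mean = 290.8 / 8 = 36.35 mm

36.35 mm


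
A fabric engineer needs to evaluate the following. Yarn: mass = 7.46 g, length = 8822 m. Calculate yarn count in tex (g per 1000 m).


Formula: Tex = (mass_g / length_m) * 1000
Substituting: Tex = (7.46 / 8822) * 1000
Intermediate: 7.46 / 8822 = 0.00084561 g/m
Tex = 0.00084561 * 1000 = 0.85 tex

0.85 tex


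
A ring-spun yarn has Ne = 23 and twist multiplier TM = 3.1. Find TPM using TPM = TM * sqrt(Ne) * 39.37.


Formula: TPM = TM * sqrt(Ne) * 39.37
Step 1: sqrt(Ne) = sqrt(23) = 4.7958
Step 2: TM * sqrt(Ne) = 3.1 * 4.7958 = 14.867
Step 3: TPM = 14.867 * 39.37 = 585 twists/m

585 twists/m


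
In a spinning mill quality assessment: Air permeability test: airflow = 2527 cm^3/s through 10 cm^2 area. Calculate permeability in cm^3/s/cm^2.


Formula: Air Permeability = Airflow / Test Area
AP = 2527 cm^3/s / 10 cm^2
AP = 252.7 cm^3/s/cm^2

252.7 cm^3/s/cm^2


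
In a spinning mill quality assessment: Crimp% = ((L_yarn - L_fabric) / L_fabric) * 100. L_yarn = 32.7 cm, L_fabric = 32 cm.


Formula: Crimp% = ((L_yarn - L_fabric) / L_fabric) * 100
Step 1: Extension = 32.7 - 32 = 0.7 cm
Step 2: Crimp% = (0.7 / 32) * 100
Step 3: Crimp% = 0.021875 * 100 = 2.1875% ≈ 2.2%

2.2%


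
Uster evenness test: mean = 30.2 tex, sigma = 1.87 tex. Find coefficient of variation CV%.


Formula: CV% = (standard deviation / mean) * 100
Step 1: Ratio = 1.87 / 30.2 = 0.061921
Step 2: CV% = 0.061921 * 100 = 6.1921% ≈ 6.2%

6.2%


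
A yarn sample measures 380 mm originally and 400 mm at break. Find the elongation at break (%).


Formula: Elongation (%) = ((L_break - L0) / L0) * 100
Step 1: Extension = 400 - 380 = 20 mm
Step 2: Elongation = (20 / 380) * 100
Step 3: Elongation = 0.052632 * 100 = 5.2632% ≈ 5.3%

5.3%


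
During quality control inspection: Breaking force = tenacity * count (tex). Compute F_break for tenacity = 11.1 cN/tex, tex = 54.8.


Formula: Breaking force = Tenacity * Linear density
F = 11.1 cN/tex * 54.8 tex
F = 608.28 cN

608.28 cN


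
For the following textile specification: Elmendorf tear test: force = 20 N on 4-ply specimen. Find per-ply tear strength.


Formula: Per-ply strength = Total force / Number of plies
Per-ply = 20 N / 4
Per-ply = 5 N

5 N


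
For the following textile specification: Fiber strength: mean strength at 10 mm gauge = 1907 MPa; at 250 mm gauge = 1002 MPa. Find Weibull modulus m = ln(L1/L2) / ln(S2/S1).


Formula: m = ln(L1/L2) / ln(S2/S1)
Step 1: ln(L1/L2) = ln(10/250) = -3.21888
Step 2: S2/S1 = 1002/1907 = 0.52543
Step 3: ln(S2/S1) = ln(0.52543) = -0.64354
Step 4: m = -3.21888 / -0.64354 = 5.00

5.00 (Weibull m)


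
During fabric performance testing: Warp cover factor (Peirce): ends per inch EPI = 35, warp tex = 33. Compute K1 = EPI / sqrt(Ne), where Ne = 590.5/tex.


Formula: K1 = EPI / sqrt(Ne), with Ne = 590.5 / tex_warp
Step 1: Ne = 590.5 / 33 = 17.894
Step 2: sqrt(Ne) = sqrt(17.894) = 4.2301
Step 3: K1 = 35 / 4.2301 = 8.3

8.3


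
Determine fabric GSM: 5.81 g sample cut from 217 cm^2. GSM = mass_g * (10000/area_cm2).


Formula: GSM = mass_g / area_m2
Step 1: Convert area: 217 cm^2 = 217 / 10000 = 0.0217 m^2
Step 2: GSM = 5.81 g / 0.0217 m^2 = 267.7 g/m^2

267.7 g/m^2


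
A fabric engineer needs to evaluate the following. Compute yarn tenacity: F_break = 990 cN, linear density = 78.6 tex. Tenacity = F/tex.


Formula: Tenacity = Breaking force / Linear density
Tenacity = 990 cN / 78.6 tex
Tenacity = 12.60 cN/tex

12.60 cN/tex


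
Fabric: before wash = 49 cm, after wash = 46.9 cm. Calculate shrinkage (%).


Formula: Shrinkage% = ((L_before - L_after) / L_before) * 100
Step 1: Shrinkage = 49 - 46.9 = 2.1 cm
Step 2: Shrinkage% = (2.1 / 49) * 100
Step 3: Shrinkage% = 0.042857 * 100 = 4.2857% ≈ 4.3%

4.3%


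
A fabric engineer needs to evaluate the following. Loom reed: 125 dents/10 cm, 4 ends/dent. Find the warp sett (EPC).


Formula: EPC = (dents per 10 cm * ends per dent) / 10
Step 1: Total ends per 10 cm = 125 * 4 = 500
Step 2: EPC = 500 / 10 = 50.0 ends/cm

50.0 ends/cm


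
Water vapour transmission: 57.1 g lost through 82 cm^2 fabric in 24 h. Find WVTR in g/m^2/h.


Formula: WVTR = mass_loss / (area * time)
Step 1: Convert area: 82 cm^2 = 0.0082 m^2
Step 2: WVTR = 57.1 g / (0.0082 m^2 * 24 h)
Step 3: WVTR = 57.1 / 0.1968 = 290.1 g/m^2/h

290.1 g/m^2/h
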